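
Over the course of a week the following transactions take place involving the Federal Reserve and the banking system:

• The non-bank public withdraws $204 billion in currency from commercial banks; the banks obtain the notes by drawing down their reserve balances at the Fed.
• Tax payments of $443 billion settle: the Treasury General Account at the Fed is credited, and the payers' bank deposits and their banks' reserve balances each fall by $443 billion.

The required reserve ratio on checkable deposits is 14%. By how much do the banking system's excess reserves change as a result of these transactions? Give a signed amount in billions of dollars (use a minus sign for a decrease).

-$556.42 billion

Currency withdrawal $204 billion: reserves −$204B, deposits −$204B.
Government account inflow $443 billion: reserves −$443B, deposits −$443B.
Totals: Δreserves = −$647B, Δdeposits = −$647B.
Δrequired reserves = 14% × −$647B = −$90.58B.
Δexcess reserves = Δreserves − Δrequired = −$647B − (−$90.58B) = -$556.42 billion.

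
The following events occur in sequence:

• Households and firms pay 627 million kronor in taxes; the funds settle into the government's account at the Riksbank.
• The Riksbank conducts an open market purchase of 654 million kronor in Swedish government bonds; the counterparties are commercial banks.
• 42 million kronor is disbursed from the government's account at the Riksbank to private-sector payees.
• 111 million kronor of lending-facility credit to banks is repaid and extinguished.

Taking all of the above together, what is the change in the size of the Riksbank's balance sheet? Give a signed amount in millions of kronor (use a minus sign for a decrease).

+543 million

Government account inflow 627 million kronor: only the composition of liabilities changes → 0.
OMO purchase (from banks) 654 million kronor: a Riksbank asset is acquired → +654M.
Government spending 42 million kronor: only the composition of liabilities changes → 0.
Discount-window repayment 111 million kronor: a Riksbank asset is shed → −111M.
Net: 0 + 654 + 0 − 111 = +543 million.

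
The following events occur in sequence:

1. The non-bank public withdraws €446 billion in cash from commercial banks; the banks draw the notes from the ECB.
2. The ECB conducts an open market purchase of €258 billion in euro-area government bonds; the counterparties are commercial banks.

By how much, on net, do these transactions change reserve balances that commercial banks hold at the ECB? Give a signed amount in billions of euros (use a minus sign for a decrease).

-€188 billion

Currency withdrawal €446 billion: banks swap reserves for currency → −€446B.
OMO purchase (from banks) €258 billion: the ECB pays by crediting reserve accounts → +€258B.
Net: −446 + 258 = -€188 billion.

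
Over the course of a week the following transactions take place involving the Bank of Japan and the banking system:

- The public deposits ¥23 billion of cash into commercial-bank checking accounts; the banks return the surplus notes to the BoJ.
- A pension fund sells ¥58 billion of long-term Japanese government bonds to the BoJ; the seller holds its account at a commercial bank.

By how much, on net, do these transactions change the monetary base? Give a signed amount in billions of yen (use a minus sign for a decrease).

+¥58 billion

Currency deposit ¥23 billion: just a shift between currency and reserves — both are base money → 0.
Asset purchase (from non-banks) ¥58 billion: BoJ balance sheet expands → +¥58B.
Net: 0 + 58 = +¥58 billion.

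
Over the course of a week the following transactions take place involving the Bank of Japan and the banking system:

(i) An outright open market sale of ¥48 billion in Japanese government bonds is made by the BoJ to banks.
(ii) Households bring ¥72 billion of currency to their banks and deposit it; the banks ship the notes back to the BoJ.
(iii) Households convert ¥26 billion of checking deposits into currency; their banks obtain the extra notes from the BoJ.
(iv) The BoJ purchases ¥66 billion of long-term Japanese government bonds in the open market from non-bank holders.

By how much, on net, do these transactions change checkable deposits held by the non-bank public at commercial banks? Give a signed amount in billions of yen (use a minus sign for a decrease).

BoJ balance sheet:
  Assets:      Securities +¥18B
  Liabilities: Bank reserves +¥64B, Currency in circulation −¥46B
Commercial banking system:
  Assets:      Reserves at CB +¥64B, Securities +¥48B
  Liabilities: Checkable deposits +¥112B
So the change in checkable deposits held by the non-bank public at commercial banks is +¥112 billion.

+¥112 billion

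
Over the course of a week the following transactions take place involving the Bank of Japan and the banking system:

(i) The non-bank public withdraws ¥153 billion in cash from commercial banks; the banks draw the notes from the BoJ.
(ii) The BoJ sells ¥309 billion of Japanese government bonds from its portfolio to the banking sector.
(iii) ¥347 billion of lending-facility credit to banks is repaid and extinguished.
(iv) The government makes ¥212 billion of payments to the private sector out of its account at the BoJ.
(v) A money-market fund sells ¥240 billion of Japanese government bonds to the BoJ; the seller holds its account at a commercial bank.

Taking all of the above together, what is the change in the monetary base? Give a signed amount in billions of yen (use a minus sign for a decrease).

-¥204 billion

BoJ balance sheet:
  Assets:      Securities −¥69B, Loans to banks −¥347B
  Liabilities: Bank reserves −¥357B, Currency in circulation +¥153B, Government deposits −¥212B
Commercial banking system:
  Assets:      Reserves at CB −¥357B, Securities +¥309B
  Liabilities: Checkable deposits +¥299B, Borrowings from CB −¥347B
Monetary base = currency + reserves: +¥153B + (−¥357B) = -¥204 billion.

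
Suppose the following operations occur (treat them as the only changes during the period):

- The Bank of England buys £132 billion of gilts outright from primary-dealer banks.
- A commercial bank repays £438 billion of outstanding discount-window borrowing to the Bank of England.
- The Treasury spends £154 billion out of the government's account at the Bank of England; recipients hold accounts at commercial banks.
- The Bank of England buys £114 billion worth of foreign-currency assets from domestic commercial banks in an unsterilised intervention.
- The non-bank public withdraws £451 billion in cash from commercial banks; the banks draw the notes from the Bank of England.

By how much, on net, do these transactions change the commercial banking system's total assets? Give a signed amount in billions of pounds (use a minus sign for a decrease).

-£735 billion

OMO purchase (from banks) £132 billion: just an asset swap on bank balance sheets → 0.
Discount-window repayment £438 billion: bank balance sheets shrink → −£438B.
Government spending £154 billion: bank balance sheets expand → +£154B.
FX purchase £114 billion: just an asset swap on bank balance sheets → 0.
Currency withdrawal £451 billion: bank balance sheets shrink → −£451B.
Net: 0 − 438 + 154 + 0 − 451 = -£735 billion.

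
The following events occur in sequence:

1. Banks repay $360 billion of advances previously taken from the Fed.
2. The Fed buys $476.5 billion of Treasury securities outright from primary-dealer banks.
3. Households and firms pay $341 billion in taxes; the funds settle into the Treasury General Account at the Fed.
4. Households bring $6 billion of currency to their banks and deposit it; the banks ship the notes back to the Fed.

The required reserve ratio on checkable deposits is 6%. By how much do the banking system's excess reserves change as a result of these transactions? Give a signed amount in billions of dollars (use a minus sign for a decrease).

Discount-window repayment $360 billion: reserves −$360B, deposits 0.
OMO purchase (from banks) $476.5 billion: reserves +$476.5B, deposits 0.
Government account inflow $341 billion: reserves −$341B, deposits −$341B.
Currency deposit $6 billion: reserves +$6B, deposits +$6B.
Totals: Δreserves = −$218.5B, Δdeposits = −$335B.
Δrequired reserves = 6% × −$335B = −$20.1B.
Δexcess reserves = Δreserves − Δrequired = −$218.5B − (−$20.1B) = -$198.4 billion.

-$198.4 billion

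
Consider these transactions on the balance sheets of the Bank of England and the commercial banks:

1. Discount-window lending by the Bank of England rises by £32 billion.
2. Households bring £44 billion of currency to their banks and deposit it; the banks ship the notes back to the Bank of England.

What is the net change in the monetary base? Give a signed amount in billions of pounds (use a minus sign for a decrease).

+£32 billion

Bank of England balance sheet:
  Assets:      Loans to banks +£32B
  Liabilities: Bank reserves +£76B, Currency in circulation −£44B
Commercial banking system:
  Assets:      Reserves at CB +£76B
  Liabilities: Checkable deposits +£44B, Borrowings from CB +£32B
Monetary base = currency + reserves: −£44B + (+£76B) = +£32 billion.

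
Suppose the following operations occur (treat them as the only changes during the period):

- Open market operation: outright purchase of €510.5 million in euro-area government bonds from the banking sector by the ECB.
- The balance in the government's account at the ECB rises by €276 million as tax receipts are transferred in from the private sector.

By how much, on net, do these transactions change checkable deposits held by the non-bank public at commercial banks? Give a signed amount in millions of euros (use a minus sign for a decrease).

ECB balance sheet:
  Assets:      Securities +€510.5M
  Liabilities: Bank reserves +€234.5M, Government deposits +€276M
Commercial banking system:
  Assets:      Reserves at CB +€234.5M, Securities −€510.5M
  Liabilities: Checkable deposits −€276M
So the change in checkable deposits held by the non-bank public at commercial banks is -€276 million.

-€276 million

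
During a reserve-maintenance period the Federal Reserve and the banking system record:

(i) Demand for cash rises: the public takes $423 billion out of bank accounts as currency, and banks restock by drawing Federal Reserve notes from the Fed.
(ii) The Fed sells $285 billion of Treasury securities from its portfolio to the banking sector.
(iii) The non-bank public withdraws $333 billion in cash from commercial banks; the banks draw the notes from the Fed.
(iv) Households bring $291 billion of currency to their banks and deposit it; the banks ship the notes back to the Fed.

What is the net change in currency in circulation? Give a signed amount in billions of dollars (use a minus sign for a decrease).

+$465 billion

Currency withdrawal $423 billion: notes leave the central bank → +$423B.
OMO sale (to banks) $285 billion: no currency enters or leaves circulation → 0.
Currency withdrawal $333 billion: notes leave the central bank → +$333B.
Currency deposit $291 billion: notes return to the central bank → −$291B.
Net: 423 + 0 + 333 − 291 = +$465 billion.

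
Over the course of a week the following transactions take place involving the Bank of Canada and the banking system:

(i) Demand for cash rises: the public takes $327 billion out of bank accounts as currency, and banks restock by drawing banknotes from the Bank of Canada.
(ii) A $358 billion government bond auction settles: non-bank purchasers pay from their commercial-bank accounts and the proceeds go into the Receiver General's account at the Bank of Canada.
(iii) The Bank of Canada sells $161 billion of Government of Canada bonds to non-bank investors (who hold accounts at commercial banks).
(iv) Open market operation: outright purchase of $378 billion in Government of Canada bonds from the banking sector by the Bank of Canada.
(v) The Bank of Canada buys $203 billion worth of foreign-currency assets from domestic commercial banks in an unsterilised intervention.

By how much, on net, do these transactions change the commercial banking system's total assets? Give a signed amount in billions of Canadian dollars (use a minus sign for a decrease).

Bank of Canada balance sheet:
  Assets:      Securities +$217B, Foreign assets +$203B
  Liabilities: Bank reserves −$265B, Currency in circulation +$327B, Government deposits +$358B
Commercial banking system:
  Assets:      Reserves at CB −$265B, Securities −$378B, Foreign assets −$203B
  Liabilities: Checkable deposits −$846B
Change in total bank assets = -$846 billion.

-$846 billion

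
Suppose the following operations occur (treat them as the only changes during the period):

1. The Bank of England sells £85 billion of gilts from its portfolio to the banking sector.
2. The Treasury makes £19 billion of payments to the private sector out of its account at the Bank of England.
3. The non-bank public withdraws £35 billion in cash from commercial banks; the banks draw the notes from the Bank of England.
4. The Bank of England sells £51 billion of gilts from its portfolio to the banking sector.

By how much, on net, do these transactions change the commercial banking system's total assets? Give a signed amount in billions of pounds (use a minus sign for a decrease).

-£16 billion

OMO sale (to banks) £85 billion: just an asset swap on bank balance sheets → 0.
Government spending £19 billion: bank balance sheets expand → +£19B.
Currency withdrawal £35 billion: bank balance sheets shrink → −£35B.
OMO sale (to banks) £51 billion: just an asset swap on bank balance sheets → 0.
Net: 0 + 19 − 35 + 0 = -£16 billion.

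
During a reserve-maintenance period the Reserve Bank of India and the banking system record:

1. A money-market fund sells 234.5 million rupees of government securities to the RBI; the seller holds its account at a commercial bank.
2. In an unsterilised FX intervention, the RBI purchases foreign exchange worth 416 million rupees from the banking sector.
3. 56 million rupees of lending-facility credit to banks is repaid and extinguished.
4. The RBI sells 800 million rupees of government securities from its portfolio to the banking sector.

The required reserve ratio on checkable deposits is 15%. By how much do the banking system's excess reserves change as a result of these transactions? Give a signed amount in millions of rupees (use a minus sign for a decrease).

-240.675 million

Asset purchase (from non-banks) 234.5 million rupees: reserves +234.5M, deposits +234.5M.
FX purchase 416 million rupees: reserves +416M, deposits 0.
Discount-window repayment 56 million rupees: reserves −56M, deposits 0.
OMO sale (to banks) 800 million rupees: reserves −800M, deposits 0.
Totals: Δreserves = −205.5M, Δdeposits = +234.5M.
Δrequired reserves = 15% × +234.5M = +35.175M.
Δexcess reserves = Δreserves − Δrequired = −205.5M − (+35.175M) = -240.675 million.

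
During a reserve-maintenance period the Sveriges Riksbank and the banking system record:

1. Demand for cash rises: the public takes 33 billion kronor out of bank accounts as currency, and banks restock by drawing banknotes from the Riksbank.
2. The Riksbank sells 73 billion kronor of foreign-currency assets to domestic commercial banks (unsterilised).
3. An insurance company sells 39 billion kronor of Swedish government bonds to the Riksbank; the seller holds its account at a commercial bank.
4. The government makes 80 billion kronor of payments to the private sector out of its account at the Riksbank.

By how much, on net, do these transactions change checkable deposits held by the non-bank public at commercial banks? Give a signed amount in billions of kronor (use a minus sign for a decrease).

+86 billion

Currency withdrawal 33 billion kronor: non-bank counterparties' bank balances fall → −33B.
FX sale 73 billion kronor: the counterparty is a bank, so public deposits are unchanged → 0.
Asset purchase (from non-banks) 39 billion kronor: non-bank counterparties' bank balances rise → +39B.
Government spending 80 billion kronor: non-bank counterparties' bank balances rise → +80B.
Net: −33 + 0 + 39 + 80 = +86 billion.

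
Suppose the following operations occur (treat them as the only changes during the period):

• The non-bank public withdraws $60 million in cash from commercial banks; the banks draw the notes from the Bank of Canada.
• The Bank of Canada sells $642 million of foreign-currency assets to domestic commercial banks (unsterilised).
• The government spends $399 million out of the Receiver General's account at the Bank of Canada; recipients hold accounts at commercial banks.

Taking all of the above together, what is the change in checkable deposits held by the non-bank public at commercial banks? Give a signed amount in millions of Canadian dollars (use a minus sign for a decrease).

+$339 million

Currency withdrawal $60 million: non-bank counterparties' bank balances fall → −$60M.
FX sale $642 million: the counterparty is a bank, so public deposits are unchanged → 0.
Government spending $399 million: non-bank counterparties' bank balances rise → +$399M.
Net: −60 + 0 + 399 = +$339 million.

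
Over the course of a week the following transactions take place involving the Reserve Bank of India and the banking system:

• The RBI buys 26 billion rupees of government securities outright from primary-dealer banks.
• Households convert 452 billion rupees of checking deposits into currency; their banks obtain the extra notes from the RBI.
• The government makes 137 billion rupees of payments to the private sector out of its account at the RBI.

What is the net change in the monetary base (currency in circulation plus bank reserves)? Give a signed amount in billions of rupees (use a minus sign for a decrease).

RBI balance sheet:
  Assets:      Securities +26B
  Liabilities: Bank reserves −289B, Currency in circulation +452B, Government deposits −137B
Commercial banking system:
  Assets:      Reserves at CB −289B, Securities −26B
  Liabilities: Checkable deposits −315B
Monetary base = currency + reserves: +452B + (−289B) = +163 billion.

+163 billion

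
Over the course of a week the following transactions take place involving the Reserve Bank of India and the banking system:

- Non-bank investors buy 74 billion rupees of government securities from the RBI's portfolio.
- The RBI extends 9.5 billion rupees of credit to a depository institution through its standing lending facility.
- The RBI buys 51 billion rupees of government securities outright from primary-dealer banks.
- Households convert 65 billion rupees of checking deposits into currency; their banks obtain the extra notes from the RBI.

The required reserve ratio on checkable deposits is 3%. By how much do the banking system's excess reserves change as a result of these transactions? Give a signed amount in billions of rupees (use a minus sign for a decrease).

-74.33 billion

Asset sale (to non-banks) 74 billion rupees: reserves −74B, deposits −74B.
Discount-window loan 9.5 billion rupees: reserves +9.5B, deposits 0.
OMO purchase (from banks) 51 billion rupees: reserves +51B, deposits 0.
Currency withdrawal 65 billion rupees: reserves −65B, deposits −65B.
Totals: Δreserves = −78.5B, Δdeposits = −139B.
Δrequired reserves = 3% × −139B = −4.17B.
Δexcess reserves = Δreserves − Δrequired = −78.5B − (−4.17B) = -74.33 billion.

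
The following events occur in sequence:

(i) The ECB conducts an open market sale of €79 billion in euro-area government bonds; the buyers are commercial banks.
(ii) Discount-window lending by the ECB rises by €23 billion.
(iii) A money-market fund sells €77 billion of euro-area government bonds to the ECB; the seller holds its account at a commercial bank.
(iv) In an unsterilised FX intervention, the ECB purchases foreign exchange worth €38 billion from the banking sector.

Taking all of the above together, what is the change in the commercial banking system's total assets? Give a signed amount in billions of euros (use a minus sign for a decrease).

ECB balance sheet:
  Assets:      Securities −€2B, Loans to banks +€23B, Foreign assets +€38B
  Liabilities: Bank reserves +€59B
Commercial banking system:
  Assets:      Reserves at CB +€59B, Securities +€79B, Foreign assets −€38B
  Liabilities: Checkable deposits +€77B, Borrowings from CB +€23B
Change in total bank assets = +€100 billion.

+€100 billion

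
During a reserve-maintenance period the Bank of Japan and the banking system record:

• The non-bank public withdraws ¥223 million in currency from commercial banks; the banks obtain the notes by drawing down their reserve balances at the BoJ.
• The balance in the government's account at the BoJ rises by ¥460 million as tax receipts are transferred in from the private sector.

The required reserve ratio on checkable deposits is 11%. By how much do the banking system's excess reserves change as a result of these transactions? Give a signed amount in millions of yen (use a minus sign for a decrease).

-¥607.87 million

Currency withdrawal ¥223 million: reserves −¥223M, deposits −¥223M.
Government account inflow ¥460 million: reserves −¥460M, deposits −¥460M.
Totals: Δreserves = −¥683M, Δdeposits = −¥683M.
Δrequired reserves = 11% × −¥683M = −¥75.13M.
Δexcess reserves = Δreserves − Δrequired = −¥683M − (−¥75.13M) = -¥607.87 million.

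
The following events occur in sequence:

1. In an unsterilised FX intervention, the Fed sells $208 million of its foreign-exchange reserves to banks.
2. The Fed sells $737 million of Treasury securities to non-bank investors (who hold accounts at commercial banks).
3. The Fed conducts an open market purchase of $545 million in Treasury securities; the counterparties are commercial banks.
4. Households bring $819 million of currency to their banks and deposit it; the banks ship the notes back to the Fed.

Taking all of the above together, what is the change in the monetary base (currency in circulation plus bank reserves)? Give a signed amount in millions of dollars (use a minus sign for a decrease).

Fed balance sheet:
  Assets:      Securities −$192M, Foreign assets −$208M
  Liabilities: Bank reserves +$419M, Currency in circulation −$819M
Commercial banking system:
  Assets:      Reserves at CB +$419M, Securities −$545M, Foreign assets +$208M
  Liabilities: Checkable deposits +$82M
Monetary base = currency + reserves: −$819M + (+$419M) = -$400 million.

-$400 million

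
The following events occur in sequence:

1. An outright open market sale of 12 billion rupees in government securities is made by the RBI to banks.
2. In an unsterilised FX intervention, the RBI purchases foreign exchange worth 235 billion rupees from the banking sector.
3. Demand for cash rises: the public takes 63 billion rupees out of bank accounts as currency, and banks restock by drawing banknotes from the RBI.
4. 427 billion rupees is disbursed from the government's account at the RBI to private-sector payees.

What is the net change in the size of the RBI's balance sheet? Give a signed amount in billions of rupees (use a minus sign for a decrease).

+223 billion

RBI balance sheet:
  Assets:      Securities −12B, Foreign assets +235B
  Liabilities: Bank reserves +587B, Currency in circulation +63B, Government deposits −427B
Commercial banking system:
  Assets:      Reserves at CB +587B, Securities +12B, Foreign assets −235B
  Liabilities: Checkable deposits +364B
Change in total RBI assets = +223 billion.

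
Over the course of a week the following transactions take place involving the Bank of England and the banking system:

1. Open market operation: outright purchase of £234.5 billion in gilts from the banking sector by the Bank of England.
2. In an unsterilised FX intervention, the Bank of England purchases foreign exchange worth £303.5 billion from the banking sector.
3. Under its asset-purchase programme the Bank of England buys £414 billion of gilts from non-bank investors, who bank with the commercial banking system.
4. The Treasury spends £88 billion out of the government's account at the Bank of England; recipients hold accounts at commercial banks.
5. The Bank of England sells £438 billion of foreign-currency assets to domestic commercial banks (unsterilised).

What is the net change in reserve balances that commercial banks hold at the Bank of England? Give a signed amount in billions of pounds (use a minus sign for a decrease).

OMO purchase (from banks) £234.5 billion: the Bank of England pays by crediting reserve accounts → +£234.5B.
FX purchase £303.5 billion: the Bank of England pays by crediting reserve accounts → +£303.5B.
Asset purchase (from non-banks) £414 billion: the Bank of England pays by crediting reserve accounts → +£414B.
Government spending £88 billion: government payments flow into bank reserve accounts → +£88B.
FX sale £438 billion: the buying banks pay out of their reserve balances → −£438B.
Net: 234.5 + 303.5 + 414 + 88 − 438 = +£602 billion.

+£602 billion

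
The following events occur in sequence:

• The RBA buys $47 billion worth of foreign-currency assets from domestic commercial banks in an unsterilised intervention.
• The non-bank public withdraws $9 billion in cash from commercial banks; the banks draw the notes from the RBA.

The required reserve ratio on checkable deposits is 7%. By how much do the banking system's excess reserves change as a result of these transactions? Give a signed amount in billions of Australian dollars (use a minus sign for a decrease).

FX purchase $47 billion: reserves +$47B, deposits 0.
Currency withdrawal $9 billion: reserves −$9B, deposits −$9B.
Totals: Δreserves = +$38B, Δdeposits = −$9B.
Δrequired reserves = 7% × −$9B = −$0.63B.
Δexcess reserves = Δreserves − Δrequired = +$38B − (−$0.63B) = +$38.63 billion.

+$38.63 billion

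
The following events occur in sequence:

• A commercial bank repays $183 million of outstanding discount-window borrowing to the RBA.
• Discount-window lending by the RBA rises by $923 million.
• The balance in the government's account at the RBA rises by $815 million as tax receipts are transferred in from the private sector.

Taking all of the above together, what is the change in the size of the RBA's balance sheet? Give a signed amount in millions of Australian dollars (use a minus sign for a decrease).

RBA balance sheet:
  Assets:      Loans to banks +$740M
  Liabilities: Bank reserves −$75M, Government deposits +$815M
Commercial banking system:
  Assets:      Reserves at CB −$75M
  Liabilities: Checkable deposits −$815M, Borrowings from CB +$740M
Change in total RBA assets = +$740 million.

+$740 million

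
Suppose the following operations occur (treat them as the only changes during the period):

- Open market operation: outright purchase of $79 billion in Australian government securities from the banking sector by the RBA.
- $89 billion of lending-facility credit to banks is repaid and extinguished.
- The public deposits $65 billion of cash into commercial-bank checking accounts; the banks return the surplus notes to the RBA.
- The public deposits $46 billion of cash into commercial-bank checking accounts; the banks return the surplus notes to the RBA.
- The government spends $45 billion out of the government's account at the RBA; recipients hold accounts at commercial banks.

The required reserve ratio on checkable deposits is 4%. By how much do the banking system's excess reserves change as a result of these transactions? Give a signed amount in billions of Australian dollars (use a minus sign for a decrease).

+$139.76 billion

OMO purchase (from banks) $79 billion: reserves +$79B, deposits 0.
Discount-window repayment $89 billion: reserves −$89B, deposits 0.
Currency deposit $65 billion: reserves +$65B, deposits +$65B.
Currency deposit $46 billion: reserves +$46B, deposits +$46B.
Government spending $45 billion: reserves +$45B, deposits +$45B.
Totals: Δreserves = +$146B, Δdeposits = +$156B.
Δrequired reserves = 4% × +$156B = +$6.24B.
Δexcess reserves = Δreserves − Δrequired = +$146B − (+$6.24B) = +$139.76 billion.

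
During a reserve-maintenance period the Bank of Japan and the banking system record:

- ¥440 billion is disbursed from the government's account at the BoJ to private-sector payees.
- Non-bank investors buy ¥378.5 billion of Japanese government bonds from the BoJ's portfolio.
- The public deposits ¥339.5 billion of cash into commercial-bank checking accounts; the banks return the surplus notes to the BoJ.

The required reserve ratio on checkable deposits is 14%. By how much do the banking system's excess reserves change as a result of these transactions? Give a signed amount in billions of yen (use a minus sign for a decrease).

+¥344.86 billion

Government spending ¥440 billion: reserves +¥440B, deposits +¥440B.
Asset sale (to non-banks) ¥378.5 billion: reserves −¥378.5B, deposits −¥378.5B.
Currency deposit ¥339.5 billion: reserves +¥339.5B, deposits +¥339.5B.
Totals: Δreserves = +¥401B, Δdeposits = +¥401B.
Δrequired reserves = 14% × +¥401B = +¥56.14B.
Δexcess reserves = Δreserves − Δrequired = +¥401B − (+¥56.14B) = +¥344.86 billion.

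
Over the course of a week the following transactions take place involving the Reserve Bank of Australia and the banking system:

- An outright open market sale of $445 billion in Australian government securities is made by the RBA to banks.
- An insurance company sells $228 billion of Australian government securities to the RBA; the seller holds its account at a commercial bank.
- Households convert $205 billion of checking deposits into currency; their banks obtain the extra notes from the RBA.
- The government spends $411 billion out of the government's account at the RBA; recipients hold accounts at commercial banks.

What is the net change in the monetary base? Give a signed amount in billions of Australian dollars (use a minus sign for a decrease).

OMO sale (to banks) $445 billion: RBA balance sheet contracts → −$445B.
Asset purchase (from non-banks) $228 billion: RBA balance sheet expands → +$228B.
Currency withdrawal $205 billion: just a shift between currency and reserves — both are base money → 0.
Government spending $411 billion: a non-base liability converts back to reserves → +$411B.
Net: −445 + 228 + 0 + 411 = +$194 billion.

+$194 billion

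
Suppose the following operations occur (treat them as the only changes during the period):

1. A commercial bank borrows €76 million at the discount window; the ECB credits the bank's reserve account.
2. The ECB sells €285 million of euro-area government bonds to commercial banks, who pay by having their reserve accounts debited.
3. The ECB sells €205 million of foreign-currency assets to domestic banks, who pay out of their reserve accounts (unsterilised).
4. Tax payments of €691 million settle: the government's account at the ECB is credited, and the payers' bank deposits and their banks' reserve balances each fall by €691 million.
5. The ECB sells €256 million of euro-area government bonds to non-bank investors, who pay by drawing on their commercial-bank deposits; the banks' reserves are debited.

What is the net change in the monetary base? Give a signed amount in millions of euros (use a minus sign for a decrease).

-€1361 million

ECB balance sheet:
  Assets:      Securities −€541M, Loans to banks +€76M, Foreign assets −€205M
  Liabilities: Bank reserves −€1361M, Government deposits +€691M
Monetary base = currency + reserves: 0 + (−€1361M) = -€1361 million.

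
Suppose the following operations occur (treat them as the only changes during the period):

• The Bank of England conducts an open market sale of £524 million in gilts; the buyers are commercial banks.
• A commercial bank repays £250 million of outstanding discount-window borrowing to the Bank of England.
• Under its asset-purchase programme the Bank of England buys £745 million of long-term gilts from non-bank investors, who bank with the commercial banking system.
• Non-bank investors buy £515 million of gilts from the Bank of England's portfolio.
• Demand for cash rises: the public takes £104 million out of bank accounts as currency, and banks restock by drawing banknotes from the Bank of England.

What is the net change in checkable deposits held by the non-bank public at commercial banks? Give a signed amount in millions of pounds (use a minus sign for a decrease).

OMO sale (to banks) £524 million: the counterparty is a bank, so public deposits are unchanged → 0.
Discount-window repayment £250 million: the counterparty is a bank, so public deposits are unchanged → 0.
Asset purchase (from non-banks) £745 million: non-bank counterparties' bank balances rise → +£745M.
Asset sale (to non-banks) £515 million: non-bank counterparties' bank balances fall → −£515M.
Currency withdrawal £104 million: non-bank counterparties' bank balances fall → −£104M.
Net: 0 + 0 + 745 − 515 − 104 = +£126 million.

+£126 million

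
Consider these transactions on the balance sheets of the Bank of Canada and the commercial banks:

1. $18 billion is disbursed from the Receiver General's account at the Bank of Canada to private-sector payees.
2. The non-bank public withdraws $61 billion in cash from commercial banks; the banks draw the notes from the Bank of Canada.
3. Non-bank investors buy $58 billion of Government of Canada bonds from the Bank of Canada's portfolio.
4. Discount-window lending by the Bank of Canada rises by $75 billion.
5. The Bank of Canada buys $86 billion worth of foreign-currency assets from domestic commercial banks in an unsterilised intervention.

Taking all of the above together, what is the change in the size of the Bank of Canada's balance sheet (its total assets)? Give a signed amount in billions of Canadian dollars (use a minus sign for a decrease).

Bank of Canada balance sheet:
  Assets:      Securities −$58B, Loans to banks +$75B, Foreign assets +$86B
  Liabilities: Bank reserves +$60B, Currency in circulation +$61B, Government deposits −$18B
Commercial banking system:
  Assets:      Reserves at CB +$60B, Foreign assets −$86B
  Liabilities: Checkable deposits −$101B, Borrowings from CB +$75B
Change in total Bank of Canada assets = +$103 billion.

+$103 billion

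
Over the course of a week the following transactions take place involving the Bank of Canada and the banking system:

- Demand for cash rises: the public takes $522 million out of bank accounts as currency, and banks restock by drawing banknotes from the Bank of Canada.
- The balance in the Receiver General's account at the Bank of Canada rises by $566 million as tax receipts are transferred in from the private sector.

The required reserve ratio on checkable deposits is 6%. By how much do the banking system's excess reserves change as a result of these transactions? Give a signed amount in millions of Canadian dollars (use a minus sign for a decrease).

-$1022.72 million

Currency withdrawal $522 million: reserves −$522M, deposits −$522M.
Government account inflow $566 million: reserves −$566M, deposits −$566M.
Totals: Δreserves = −$1088M, Δdeposits = −$1088M.
Δrequired reserves = 6% × −$1088M = −$65.28M.
Δexcess reserves = Δreserves − Δrequired = −$1088M − (−$65.28M) = -$1022.72 million.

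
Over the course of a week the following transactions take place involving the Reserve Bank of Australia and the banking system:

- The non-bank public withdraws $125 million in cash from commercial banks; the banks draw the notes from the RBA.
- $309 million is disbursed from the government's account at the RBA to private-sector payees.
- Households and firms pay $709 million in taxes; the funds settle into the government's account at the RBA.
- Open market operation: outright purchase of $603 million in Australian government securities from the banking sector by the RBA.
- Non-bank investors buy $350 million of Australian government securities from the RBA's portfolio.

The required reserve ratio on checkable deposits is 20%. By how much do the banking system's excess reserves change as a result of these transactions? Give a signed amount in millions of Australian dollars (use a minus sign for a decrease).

-$97 million

Currency withdrawal $125 million: reserves −$125M, deposits −$125M.
Government spending $309 million: reserves +$309M, deposits +$309M.
Government account inflow $709 million: reserves −$709M, deposits −$709M.
OMO purchase (from banks) $603 million: reserves +$603M, deposits 0.
Asset sale (to non-banks) $350 million: reserves −$350M, deposits −$350M.
Totals: Δreserves = −$272M, Δdeposits = −$875M.
Δrequired reserves = 20% × −$875M = −$175M.
Δexcess reserves = Δreserves − Δrequired = −$272M − (−$175M) = -$97 million.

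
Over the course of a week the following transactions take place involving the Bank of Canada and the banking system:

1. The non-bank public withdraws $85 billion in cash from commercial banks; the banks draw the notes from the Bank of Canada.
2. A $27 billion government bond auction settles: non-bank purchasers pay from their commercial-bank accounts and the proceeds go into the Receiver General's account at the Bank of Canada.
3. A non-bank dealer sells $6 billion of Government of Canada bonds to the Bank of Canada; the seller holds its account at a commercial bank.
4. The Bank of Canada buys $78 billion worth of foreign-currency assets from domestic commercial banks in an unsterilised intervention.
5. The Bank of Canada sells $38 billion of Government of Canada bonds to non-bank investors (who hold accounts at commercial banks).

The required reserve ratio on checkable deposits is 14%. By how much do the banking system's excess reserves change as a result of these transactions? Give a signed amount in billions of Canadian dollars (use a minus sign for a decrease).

Currency withdrawal $85 billion: reserves −$85B, deposits −$85B.
Government account inflow $27 billion: reserves −$27B, deposits −$27B.
Asset purchase (from non-banks) $6 billion: reserves +$6B, deposits +$6B.
FX purchase $78 billion: reserves +$78B, deposits 0.
Asset sale (to non-banks) $38 billion: reserves −$38B, deposits −$38B.
Totals: Δreserves = −$66B, Δdeposits = −$144B.
Δrequired reserves = 14% × −$144B = −$20.16B.
Δexcess reserves = Δreserves − Δrequired = −$66B − (−$20.16B) = -$45.84 billion.

-$45.84 billion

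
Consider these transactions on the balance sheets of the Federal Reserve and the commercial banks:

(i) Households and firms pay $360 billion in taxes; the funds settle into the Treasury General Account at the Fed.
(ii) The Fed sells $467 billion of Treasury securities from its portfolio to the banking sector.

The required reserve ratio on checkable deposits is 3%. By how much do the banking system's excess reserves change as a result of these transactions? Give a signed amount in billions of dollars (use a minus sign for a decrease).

Government account inflow $360 billion: reserves −$360B, deposits −$360B.
OMO sale (to banks) $467 billion: reserves −$467B, deposits 0.
Totals: Δreserves = −$827B, Δdeposits = −$360B.
Δrequired reserves = 3% × −$360B = −$10.8B.
Δexcess reserves = Δreserves − Δrequired = −$827B − (−$10.8B) = -$816.2 billion.

-$816.2 billion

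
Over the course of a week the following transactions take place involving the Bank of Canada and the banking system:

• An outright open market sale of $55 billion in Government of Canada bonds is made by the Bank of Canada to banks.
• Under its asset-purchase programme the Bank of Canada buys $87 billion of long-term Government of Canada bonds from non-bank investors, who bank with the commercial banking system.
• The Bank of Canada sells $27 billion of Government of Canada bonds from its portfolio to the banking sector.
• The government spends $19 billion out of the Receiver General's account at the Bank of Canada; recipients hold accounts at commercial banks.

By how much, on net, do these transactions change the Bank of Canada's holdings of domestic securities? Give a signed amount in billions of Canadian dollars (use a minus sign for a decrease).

Bank of Canada balance sheet:
  Assets:      Securities +$5B
  Liabilities: Bank reserves +$24B, Government deposits −$19B
Commercial banking system:
  Assets:      Reserves at CB +$24B, Securities +$82B
  Liabilities: Checkable deposits +$106B
So the change in the Bank of Canada's holdings of domestic securities is +$5 billion.

+$5 billion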